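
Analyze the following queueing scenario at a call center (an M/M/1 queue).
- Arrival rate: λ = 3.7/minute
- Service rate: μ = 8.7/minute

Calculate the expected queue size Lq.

ρ = λ/μ = 3.7/8.7 = 0.4253
For M/M/1: Lq = λ²/(μ(μ-λ))
Lq = 13.69/(8.7 × 5.00)
Lq = 0.3147 calls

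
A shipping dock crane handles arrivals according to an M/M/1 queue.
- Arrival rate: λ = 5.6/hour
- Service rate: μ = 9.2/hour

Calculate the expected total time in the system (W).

First, compute utilization: ρ = λ/μ = 5.6/9.2 = 0.6087
For M/M/1: W = 1/(μ-λ)
W = 1/(9.2-5.6) = 1/3.60
W = 0.2778 hours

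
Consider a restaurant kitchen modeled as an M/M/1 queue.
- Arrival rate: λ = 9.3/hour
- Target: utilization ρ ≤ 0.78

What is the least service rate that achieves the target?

ρ = λ/μ, so μ = λ/ρ
μ ≥ 9.3/0.78 = 11.9231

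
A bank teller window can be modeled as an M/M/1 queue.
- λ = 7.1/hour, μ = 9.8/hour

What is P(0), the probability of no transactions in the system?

ρ = λ/μ = 7.1/9.8 = 0.7245
P(0) = 1 - ρ = 1 - 0.7245 = 0.2755
The server is idle 27.55% of the time.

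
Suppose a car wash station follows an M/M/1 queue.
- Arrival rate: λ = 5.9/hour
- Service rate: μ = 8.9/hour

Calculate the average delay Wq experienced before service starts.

First, compute utilization: ρ = λ/μ = 5.9/8.9 = 0.6629
For M/M/1: Wq = λ/(μ(μ-λ))
Wq = 5.9/(8.9 × (8.9-5.9))
Wq = 5.9/(8.9 × 3.00)
Wq = 0.2210 hours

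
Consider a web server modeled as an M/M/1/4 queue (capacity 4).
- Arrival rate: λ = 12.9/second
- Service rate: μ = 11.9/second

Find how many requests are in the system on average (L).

ρ = λ/μ = 12.9/11.9 = 1.0840
P₀ = (1-ρ)/(1-ρ^(K+1)) = (1-1.0840)/(1-1.0840^5) = -0.08400/-0.4967 = 0.1691
P_K = P₀×ρ^K = 0.1691 × 1.0840^4 = 0.1691 × 1.3808 = 0.2335
L = ρ[1 - (K+1)ρ^K + Kρ^(K+1)] / [(1-ρ)(1-ρ^(K+1))]
L = 1.0840 × (1 - 5×1.3807566 + 4×1.4967402) / ((1 - 1.0840) × (1 - 1.4967402)) = 2.1609 requests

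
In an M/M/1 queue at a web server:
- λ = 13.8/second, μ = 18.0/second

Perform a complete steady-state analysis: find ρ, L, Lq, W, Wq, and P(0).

Step 1: ρ = λ/μ = 13.8/18.0 = 0.7667
Step 2: L = λ/(μ-λ) = 13.8/4.20 = 3.2857
Step 3: Lq = λ²/(μ(μ-λ)) = 190.44/(18.0×4.20) = 2.5190
Step 4: W = 1/(μ-λ) = 1/4.20 = 0.238095
Step 5: Wq = λ/(μ(μ-λ)) = 13.8/(18.0×4.20) = 0.1825
Step 6: P(0) = 1-ρ = 0.2333
Verify: L = λW = 13.8×0.238095 = 3.2857 ✔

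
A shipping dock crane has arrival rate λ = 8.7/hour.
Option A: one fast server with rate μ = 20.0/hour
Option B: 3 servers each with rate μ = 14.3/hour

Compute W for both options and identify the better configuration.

Option A: single server μ = 20.0 (M/M/1)
  ρ_A = 8.7/20.0 = 0.4350
  W_A = 1/(μ-λ) = 1/(20.0-8.7) = 1/11.30 = 0.08850

Option B: 3 servers μ = 14.3 (M/M/3)
  ρ_B = λ/(cμ) = 8.7/(3×14.3) = 0.2028
  Offered load a = λ/μ = cρ = 8.7/14.3 = 0.6084
  P₀ = [ Σₙ₌₀^2 aⁿ/n! + a^3/(3!(1-ρ)) ]⁻¹
  Σ = a^0/0! + a^1/1! + a^2/2! = 1.0000 + 0.6084 + 0.1851 = 1.7935
  a^3/(3!(1-ρ)) = 0.2252/(6 × 0.7972) = 0.04708
  P₀ = 1/(1.7935 + 0.04708) = 0.5433
  Lq = P₀·a^3·ρ / (3!(1-ρ)²) = 0.5433 × 0.2252 × 0.2028 / (6 × 0.6355) = 0.006507
  Wq_B = Lq/λ = 0.006507/8.7 = 0.0007479
  W_B = Wq_B + 1/μ = 0.0007479 + 0.06993 = 0.07068

Since W_B = 0.07068 < W_A = 0.08850, Option B (multiple servers) has the shorter time in system.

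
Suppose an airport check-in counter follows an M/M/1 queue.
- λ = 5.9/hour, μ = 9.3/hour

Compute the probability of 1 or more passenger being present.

ρ = λ/μ = 5.9/9.3 = 0.6344
P(N ≥ n) = ρⁿ
P(N ≥ 1) = 0.6344^1
P(N ≥ 1) = 0.6344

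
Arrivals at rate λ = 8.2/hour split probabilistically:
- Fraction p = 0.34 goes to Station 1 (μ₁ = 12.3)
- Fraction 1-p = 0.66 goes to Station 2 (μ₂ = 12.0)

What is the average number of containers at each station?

Effective rates: λ₁ = 8.2×0.34 = 2.788, λ₂ = 8.2×0.66 = 5.412
Station 1: ρ₁ = 2.788/12.3 = 0.22667, L₁ = ρ₁/(1-ρ₁) = 0.22667/(1-0.22667) = 0.2931
Station 2: ρ₂ = 5.412/12.0 = 0.4510, L₂ = ρ₂/(1-ρ₂) = 0.4510/(1-0.4510) = 0.8215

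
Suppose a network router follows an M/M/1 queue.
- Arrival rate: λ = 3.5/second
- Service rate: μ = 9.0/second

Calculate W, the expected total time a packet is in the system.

First, compute utilization: ρ = λ/μ = 3.5/9.0 = 0.3889
For M/M/1: W = 1/(μ-λ)
W = 1/(9.0-3.5) = 1/5.50
W = 0.1818 seconds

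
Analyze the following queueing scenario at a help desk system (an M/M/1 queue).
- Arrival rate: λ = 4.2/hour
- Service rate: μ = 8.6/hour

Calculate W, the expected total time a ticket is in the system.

First, compute utilization: ρ = λ/μ = 4.2/8.6 = 0.4884
For M/M/1: W = 1/(μ-λ)
W = 1/(8.6-4.2) = 1/4.40
W = 0.2273 hours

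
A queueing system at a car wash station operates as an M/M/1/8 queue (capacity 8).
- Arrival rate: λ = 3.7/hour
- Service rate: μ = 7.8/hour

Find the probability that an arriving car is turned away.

ρ = λ/μ = 3.7/7.8 = 0.47436
P₀ = (1-ρ)/(1-ρ^(K+1)) = (1-0.47436)/(1-0.47436^9) = 0.52564/0.99878 = 0.5263
P_K = P₀×ρ^K = 0.5263 × 0.47436^8 = 0.5263 × 0.002564 = 0.001349
Blocking probability = 0.13%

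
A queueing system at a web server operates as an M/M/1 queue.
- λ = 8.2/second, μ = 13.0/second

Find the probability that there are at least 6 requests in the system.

ρ = λ/μ = 8.2/13.0 = 0.63077
P(N ≥ n) = ρⁿ
P(N ≥ 6) = 0.63077^6
P(N ≥ 6) = 0.06298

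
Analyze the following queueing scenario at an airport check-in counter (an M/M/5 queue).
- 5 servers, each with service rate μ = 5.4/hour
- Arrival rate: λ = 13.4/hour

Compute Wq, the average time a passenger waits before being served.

Traffic intensity: ρ = λ/(cμ) = 13.4/(5×5.4) = 0.4963
Since ρ = 0.4963 < 1, system is stable.
Offered load a = λ/μ = cρ = 13.4/5.4 = 2.4815
P₀ = [ Σₙ₌₀^4 aⁿ/n! + a^5/(5!(1-ρ)) ]⁻¹
Σ = a^0/0! + a^1/1! + a^2/2! + a^3/3! + a^4/4! = 1.0000 + 2.4815 + 3.0789 + 2.5467 + 1.5799 = 10.6870
a^5/(5!(1-ρ)) = 94.0925/(120 × 0.5037) = 1.5567
P₀ = 1/(10.6870 + 1.5567) = 0.08167
Lq = P₀·a^5·ρ / (5!(1-ρ)²) = 0.08167 × 94.0925 × 0.4963 / (120 × 0.2537) = 0.1253
Wq = Lq/λ = 0.12527/13.4 = 0.009349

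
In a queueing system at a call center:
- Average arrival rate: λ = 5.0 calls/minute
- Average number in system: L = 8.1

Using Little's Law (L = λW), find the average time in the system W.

Little's Law: L = λW, so W = L/λ
W = 8.1/5.0 = 1.6200 minutes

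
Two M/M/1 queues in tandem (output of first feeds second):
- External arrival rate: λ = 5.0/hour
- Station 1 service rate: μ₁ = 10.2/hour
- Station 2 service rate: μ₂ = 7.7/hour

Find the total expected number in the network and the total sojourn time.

By Jackson's theorem, each station behaves as independent M/M/1.
Station 1: ρ₁ = 5.0/10.2 = 0.4902, L₁ = ρ₁/(1-ρ₁) = λ/(μ₁-λ) = 5.0/5.20 = 0.9615
Station 2: ρ₂ = 5.0/7.7 = 0.6494, L₂ = ρ₂/(1-ρ₂) = λ/(μ₂-λ) = 5.0/2.70 = 1.8519
Total: L = L₁ + L₂ = 0.9615 + 1.8519 = 2.8134
W = L/λ = 2.8134/5.0 = 0.5627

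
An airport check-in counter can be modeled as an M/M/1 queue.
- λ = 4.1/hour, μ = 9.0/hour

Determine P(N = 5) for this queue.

ρ = λ/μ = 4.1/9.0 = 0.45556
P(n) = (1-ρ)ρⁿ
P(5) = (1-0.45556) × 0.45556^5
P(5) = 0.5444 × 0.01962
P(5) = 0.01068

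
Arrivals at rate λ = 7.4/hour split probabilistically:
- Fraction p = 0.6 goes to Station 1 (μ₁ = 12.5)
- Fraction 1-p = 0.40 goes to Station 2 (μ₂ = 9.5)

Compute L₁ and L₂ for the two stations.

Effective rates: λ₁ = 7.4×0.6 = 4.44, λ₂ = 7.4×0.40 = 2.96
Station 1: ρ₁ = 4.44/12.5 = 0.3552, L₁ = ρ₁/(1-ρ₁) = 0.3552/(1-0.3552) = 0.5509
Station 2: ρ₂ = 2.96/9.5 = 0.3116, L₂ = ρ₂/(1-ρ₂) = 0.3116/(1-0.3116) = 0.4526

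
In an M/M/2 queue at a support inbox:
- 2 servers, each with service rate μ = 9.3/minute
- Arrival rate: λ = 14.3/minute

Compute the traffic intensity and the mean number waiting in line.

Traffic intensity: ρ = λ/(cμ) = 14.3/(2×9.3) = 0.7688
Since ρ = 0.7688 < 1, system is stable.
Offered load a = λ/μ = cρ = 14.3/9.3 = 1.5376
P₀ = [ Σₙ₌₀^1 aⁿ/n! + a^2/(2!(1-ρ)) ]⁻¹
Σ = a^0/0! + a^1/1! = 1.0000 + 1.5376 = 2.5376
a^2/(2!(1-ρ)) = 2.3643/(2 × 0.23118) = 5.1135
P₀ = 1/(2.5376 + 5.1135) = 0.1307
Lq = P₀·a^2·ρ / (2!(1-ρ)²) = 0.13070 × 2.3643 × 0.76882 / (2 × 0.053445) = 2.2226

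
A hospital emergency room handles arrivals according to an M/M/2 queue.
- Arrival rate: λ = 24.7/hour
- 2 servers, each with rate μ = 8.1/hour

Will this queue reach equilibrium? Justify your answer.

Stability requires ρ = λ/(cμ) < 1
ρ = 24.7/(2 × 8.1) = 24.7/16.20 = 1.5247
Since 1.5247 ≥ 1, the system is UNSTABLE.
Need c > λ/μ = 24.7/8.1 = 3.05.
Minimum servers needed: c = 4.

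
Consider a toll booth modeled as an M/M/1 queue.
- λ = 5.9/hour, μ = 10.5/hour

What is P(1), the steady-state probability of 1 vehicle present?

ρ = λ/μ = 5.9/10.5 = 0.5619
P(n) = (1-ρ)ρⁿ
P(1) = (1-0.5619) × 0.5619^1
P(1) = 0.4381 × 0.5619
P(1) = 0.2462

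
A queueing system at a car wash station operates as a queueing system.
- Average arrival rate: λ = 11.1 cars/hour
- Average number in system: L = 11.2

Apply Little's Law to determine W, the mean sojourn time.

Little's Law: L = λW, so W = L/λ
W = 11.2/11.1 = 1.0090 hours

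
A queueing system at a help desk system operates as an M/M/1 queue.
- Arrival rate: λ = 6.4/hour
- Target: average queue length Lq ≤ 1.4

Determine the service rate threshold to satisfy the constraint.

For M/M/1: Lq = λ²/(μ(μ-λ))
Need Lq ≤ 1.4, i.e. μ(μ-λ) ≥ λ²/1.4
μ² - 6.4μ - 40.96/1.4 ≥ 0  →  μ² - 6.4μ - 29.25714 ≥ 0
Quadratic formula (positive root): μ = [λ + √(λ² + 4×29.25714)]/2
Discriminant: 40.96 + 4×29.25714 = 157.9886, √157.9886 = 12.5694
μ ≥ (6.4 + 12.5694)/2 = 9.4847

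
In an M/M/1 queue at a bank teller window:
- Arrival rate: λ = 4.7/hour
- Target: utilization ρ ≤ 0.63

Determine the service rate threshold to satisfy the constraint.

ρ = λ/μ, so μ = λ/ρ
μ ≥ 4.7/0.63 = 7.4603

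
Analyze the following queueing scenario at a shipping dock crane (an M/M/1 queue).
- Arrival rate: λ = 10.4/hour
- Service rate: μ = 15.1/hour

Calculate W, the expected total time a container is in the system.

First, compute utilization: ρ = λ/μ = 10.4/15.1 = 0.6887
For M/M/1: W = 1/(μ-λ)
W = 1/(15.1-10.4) = 1/4.70
W = 0.2128 hours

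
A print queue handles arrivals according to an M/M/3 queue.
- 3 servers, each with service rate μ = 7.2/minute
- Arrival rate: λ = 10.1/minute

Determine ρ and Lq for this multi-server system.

Traffic intensity: ρ = λ/(cμ) = 10.1/(3×7.2) = 0.4676
Since ρ = 0.4676 < 1, system is stable.
Offered load a = λ/μ = cρ = 10.1/7.2 = 1.4028
P₀ = [ Σₙ₌₀^2 aⁿ/n! + a^3/(3!(1-ρ)) ]⁻¹
Σ = a^0/0! + a^1/1! + a^2/2! = 1.0000 + 1.4028 + 0.9839 = 3.3867
a^3/(3!(1-ρ)) = 2.7604/(6 × 0.5324) = 0.8641
P₀ = 1/(3.38667 + 0.864114) = 0.2353
Lq = P₀·a^3·ρ / (3!(1-ρ)²) = 0.23525 × 2.7604 × 0.46759 / (6 × 0.28346) = 0.1785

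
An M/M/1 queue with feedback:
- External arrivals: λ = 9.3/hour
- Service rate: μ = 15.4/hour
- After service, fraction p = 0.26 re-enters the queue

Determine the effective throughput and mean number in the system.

Effective arrival rate: λ_eff = λ/(1-p) = 9.3/(1-0.26) = 9.3/0.74 = 12.56757
ρ = λ_eff/μ = 12.56757/15.4 = 0.816076
L = ρ/(1-ρ) = 0.816076/(1-0.816076) = 4.4370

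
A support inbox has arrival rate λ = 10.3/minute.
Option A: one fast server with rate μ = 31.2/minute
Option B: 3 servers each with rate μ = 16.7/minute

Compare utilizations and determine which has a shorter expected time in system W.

Option A: single server μ = 31.2 (M/M/1)
  ρ_A = 10.3/31.2 = 0.3301
  W_A = 1/(μ-λ) = 1/(31.2-10.3) = 1/20.90 = 0.04785

Option B: 3 servers μ = 16.7 (M/M/3)
  ρ_B = λ/(cμ) = 10.3/(3×16.7) = 0.2056
  Offered load a = λ/μ = cρ = 10.3/16.7 = 0.6168
  P₀ = [ Σₙ₌₀^2 aⁿ/n! + a^3/(3!(1-ρ)) ]⁻¹
  Σ = a^0/0! + a^1/1! + a^2/2! = 1.0000 + 0.6168 + 0.1902 = 1.8070
  a^3/(3!(1-ρ)) = 0.2346/(6 × 0.7944) = 0.04922
  P₀ = 1/(1.8070 + 0.04922) = 0.5387
  Lq = P₀·a^3·ρ / (3!(1-ρ)²) = 0.53874 × 0.23462 × 0.20559 / (6 × 0.63109) = 0.006863
  Wq_B = Lq/λ = 0.006863/10.3 = 0.0006663
  W_B = Wq_B + 1/μ = 0.0006663 + 0.05988 = 0.06055

Since W_A = 0.04785 < W_B = 0.06055, Option A (single fast server) has the shorter time in system.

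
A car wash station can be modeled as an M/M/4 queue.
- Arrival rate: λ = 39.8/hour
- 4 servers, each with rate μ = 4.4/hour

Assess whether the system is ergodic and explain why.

Stability requires ρ = λ/(cμ) < 1
ρ = 39.8/(4 × 4.4) = 39.8/17.60 = 2.2614
Since 2.2614 ≥ 1, the system is UNSTABLE.
Need c > λ/μ = 39.8/4.4 = 9.05.
Minimum servers needed: c = 10.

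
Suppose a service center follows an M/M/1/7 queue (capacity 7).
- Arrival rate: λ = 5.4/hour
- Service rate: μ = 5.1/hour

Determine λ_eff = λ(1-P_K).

ρ = λ/μ = 5.4/5.1 = 1.05882
P₀ = (1-ρ)/(1-ρ^(K+1)) = (1-1.05882)/(1-1.05882^8) = -0.05882/-0.5797 = 0.1015
P_K = P₀×ρ^K = 0.1015 × 1.05882^7 = 0.1015 × 1.4920 = 0.1514
λ_eff = λ(1-P_K) = 5.4 × (1 - 0.15138) = 5.4 × 0.84862 = 4.5825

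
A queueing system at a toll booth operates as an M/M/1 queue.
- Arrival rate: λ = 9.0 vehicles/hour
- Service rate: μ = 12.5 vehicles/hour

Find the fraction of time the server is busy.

Server utilization: ρ = λ/μ
ρ = 9.0/12.5 = 0.7200
The server is busy 72.00% of the time.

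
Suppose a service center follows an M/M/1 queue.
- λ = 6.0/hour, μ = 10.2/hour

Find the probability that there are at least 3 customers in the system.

ρ = λ/μ = 6.0/10.2 = 0.5882
P(N ≥ n) = ρⁿ
P(N ≥ 3) = 0.5882^3
P(N ≥ 3) = 0.2035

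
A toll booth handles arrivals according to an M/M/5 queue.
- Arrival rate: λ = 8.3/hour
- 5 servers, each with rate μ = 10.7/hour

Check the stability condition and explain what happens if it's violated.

Stability requires ρ = λ/(cμ) < 1
ρ = 8.3/(5 × 10.7) = 8.3/53.50 = 0.1551
Since 0.1551 < 1, the system is STABLE.
The servers are busy 15.51% of the time.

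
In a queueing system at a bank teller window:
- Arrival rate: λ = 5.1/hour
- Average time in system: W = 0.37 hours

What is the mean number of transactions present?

Little's Law: L = λW
L = 5.1 × 0.37 = 1.8870 transactions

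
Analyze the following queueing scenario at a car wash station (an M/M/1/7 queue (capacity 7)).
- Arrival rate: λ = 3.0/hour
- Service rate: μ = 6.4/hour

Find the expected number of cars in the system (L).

ρ = λ/μ = 3.0/6.4 = 0.46875
P₀ = (1-ρ)/(1-ρ^(K+1)) = (1-0.46875)/(1-0.46875^8) = 0.53125/0.99767 = 0.5325
P_K = P₀×ρ^K = 0.5325 × 0.46875^7 = 0.5325 × 0.004973 = 0.002648
L = ρ[1 - (K+1)ρ^K + Kρ^(K+1)] / [(1-ρ)(1-ρ^(K+1))]
L = 0.46875 × (1 - 8×0.004973 + 7×0.002331) / ((1 - 0.46875) × (1 - 0.002331)) = 0.8637 cars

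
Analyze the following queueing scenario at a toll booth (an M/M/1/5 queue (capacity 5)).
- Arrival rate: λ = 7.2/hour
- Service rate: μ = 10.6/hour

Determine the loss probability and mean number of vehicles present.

ρ = λ/μ = 7.2/10.6 = 0.67925
P₀ = (1-ρ)/(1-ρ^(K+1)) = (1-0.67925)/(1-0.67925^6) = 0.32075/0.90178 = 0.3557
P_K = P₀×ρ^K = 0.3557 × 0.67925^5 = 0.3557 × 0.1446 = 0.05143
Blocking probability P_5 = 0.05143 (5.14%)
L = ρ[1 - (K+1)ρ^K + Kρ^(K+1)] / [(1-ρ)(1-ρ^(K+1))]
L = 0.67925 × (1 - 6×0.1446 + 5×0.09822) / ((1 - 0.67925) × (1 - 0.09822)) = 1.4642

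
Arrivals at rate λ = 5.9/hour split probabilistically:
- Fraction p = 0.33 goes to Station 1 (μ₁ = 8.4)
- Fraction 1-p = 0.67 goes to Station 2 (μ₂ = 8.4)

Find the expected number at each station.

Effective rates: λ₁ = 5.9×0.33 = 1.947, λ₂ = 5.9×0.67 = 3.953
Station 1: ρ₁ = 1.947/8.4 = 0.2318, L₁ = ρ₁/(1-ρ₁) = 0.2318/(1-0.2318) = 0.3017
Station 2: ρ₂ = 3.953/8.4 = 0.4706, L₂ = ρ₂/(1-ρ₂) = 0.4706/(1-0.4706) = 0.8889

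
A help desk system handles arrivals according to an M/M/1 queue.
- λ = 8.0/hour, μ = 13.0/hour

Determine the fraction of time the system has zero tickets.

ρ = λ/μ = 8.0/13.0 = 0.6154
P(0) = 1 - ρ = 1 - 0.6154 = 0.3846
The server is idle 38.46% of the time.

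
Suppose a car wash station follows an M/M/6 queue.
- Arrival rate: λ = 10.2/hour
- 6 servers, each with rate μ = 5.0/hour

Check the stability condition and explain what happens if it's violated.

Stability requires ρ = λ/(cμ) < 1
ρ = 10.2/(6 × 5.0) = 10.2/30.00 = 0.3400
Since 0.3400 < 1, the system is STABLE.
The servers are busy 34.00% of the time.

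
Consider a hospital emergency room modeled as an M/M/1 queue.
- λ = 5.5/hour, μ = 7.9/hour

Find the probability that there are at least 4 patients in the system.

ρ = λ/μ = 5.5/7.9 = 0.6962
P(N ≥ n) = ρⁿ
P(N ≥ 4) = 0.6962^4
P(N ≥ 4) = 0.2349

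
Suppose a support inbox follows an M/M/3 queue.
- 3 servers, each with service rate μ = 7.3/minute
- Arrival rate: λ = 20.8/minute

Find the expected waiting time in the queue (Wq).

Traffic intensity: ρ = λ/(cμ) = 20.8/(3×7.3) = 0.9498
Since ρ = 0.9498 < 1, system is stable.
Offered load a = λ/μ = cρ = 20.8/7.3 = 2.8493
P₀ = [ Σₙ₌₀^2 aⁿ/n! + a^3/(3!(1-ρ)) ]⁻¹
Σ = a^0/0! + a^1/1! + a^2/2! = 1.0000 + 2.8493 + 4.0593 = 7.9086
a^3/(3!(1-ρ)) = 23.13244/(6 × 0.05022831) = 76.7576
P₀ = 1/(7.9086 + 76.7576) = 0.01181
Lq = P₀·a^3·ρ / (3!(1-ρ)²) = 0.0118111 × 23.1324 × 0.949772 / (6 × 0.00252288) = 17.1428
Wq = Lq/λ = 17.1428/20.8 = 0.8242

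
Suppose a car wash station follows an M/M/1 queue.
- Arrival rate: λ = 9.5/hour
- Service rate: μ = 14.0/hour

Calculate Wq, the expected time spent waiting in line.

First, compute utilization: ρ = λ/μ = 9.5/14.0 = 0.6786
For M/M/1: Wq = λ/(μ(μ-λ))
Wq = 9.5/(14.0 × (14.0-9.5))
Wq = 9.5/(14.0 × 4.50)
Wq = 0.1508 hours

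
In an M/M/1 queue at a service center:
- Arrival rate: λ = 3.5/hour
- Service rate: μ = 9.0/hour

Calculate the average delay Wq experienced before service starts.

First, compute utilization: ρ = λ/μ = 3.5/9.0 = 0.3889
For M/M/1: Wq = λ/(μ(μ-λ))
Wq = 3.5/(9.0 × (9.0-3.5))
Wq = 3.5/(9.0 × 5.50)
Wq = 0.07071 hours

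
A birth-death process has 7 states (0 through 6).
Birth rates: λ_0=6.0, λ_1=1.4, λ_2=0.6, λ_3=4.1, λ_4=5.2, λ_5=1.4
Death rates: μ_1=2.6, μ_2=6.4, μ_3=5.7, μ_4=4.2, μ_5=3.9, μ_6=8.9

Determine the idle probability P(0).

Ratios P(n)/P(0) = (λ₀···λₙ₋₁)/(μ₁···μₙ):
P(1)/P(0) = (6.0)/(2.6) = 2.3077
P(2)/P(0) = (6.0×1.4)/(2.6×6.4) = 0.50481
P(3)/P(0) = (6.0×1.4×0.6)/(2.6×6.4×5.7) = 0.053138
P(4)/P(0) = (6.0×1.4×0.6×4.1)/(2.6×6.4×5.7×4.2) = 0.051872
P(5)/P(0) = (6.0×1.4×0.6×4.1×5.2)/(2.6×6.4×5.7×4.2×3.9) = 0.069163
P(6)/P(0) = (6.0×1.4×0.6×4.1×5.2×1.4)/(2.6×6.4×5.7×4.2×3.9×8.9) = 0.010880

Normalization: ∑ P(n) = 1
P(0) × (1.0000 + 2.3077 + 0.50481 + 0.053138 + 0.051872 + 0.069163 + 0.010880) = 1
P(0) × 3.9976 = 1
P(0) = 1/3.9976 = 0.2502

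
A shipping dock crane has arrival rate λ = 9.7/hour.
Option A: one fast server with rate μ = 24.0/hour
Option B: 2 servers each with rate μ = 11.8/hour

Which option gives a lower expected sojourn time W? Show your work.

Option A: single server μ = 24.0 (M/M/1)
  ρ_A = 9.7/24.0 = 0.4042
  W_A = 1/(μ-λ) = 1/(24.0-9.7) = 1/14.30 = 0.06993

Option B: 2 servers μ = 11.8 (M/M/2)
  ρ_B = λ/(cμ) = 9.7/(2×11.8) = 0.4110
  Offered load a = λ/μ = cρ = 9.7/11.8 = 0.8220
  P₀ = [ Σₙ₌₀^1 aⁿ/n! + a^2/(2!(1-ρ)) ]⁻¹
  Σ = a^0/0! + a^1/1! = 1.0000 + 0.8220 = 1.8220
  a^2/(2!(1-ρ)) = 0.6757/(2 × 0.5890) = 0.5736
  P₀ = 1/(1.8220 + 0.5736) = 0.4174
  Lq = P₀·a^2·ρ / (2!(1-ρ)²) = 0.4174 × 0.6757 × 0.4110 / (2 × 0.3469) = 0.1671
  Wq_B = Lq/λ = 0.1671/9.7 = 0.01723
  W_B = Wq_B + 1/μ = 0.01723 + 0.08475 = 0.1020

Since W_A = 0.06993 < W_B = 0.1020, Option A (single fast server) has the shorter time in system.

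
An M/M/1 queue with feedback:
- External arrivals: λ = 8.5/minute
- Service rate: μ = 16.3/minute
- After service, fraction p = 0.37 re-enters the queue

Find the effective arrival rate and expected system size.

Effective arrival rate: λ_eff = λ/(1-p) = 8.5/(1-0.37) = 8.5/0.63 = 13.49206
ρ = λ_eff/μ = 13.49206/16.3 = 0.827734
L = ρ/(1-ρ) = 0.827734/(1-0.827734) = 4.8050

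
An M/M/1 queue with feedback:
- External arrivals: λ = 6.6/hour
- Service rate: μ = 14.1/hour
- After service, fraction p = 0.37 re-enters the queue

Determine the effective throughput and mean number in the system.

Effective arrival rate: λ_eff = λ/(1-p) = 6.6/(1-0.37) = 6.6/0.63 = 10.4762
ρ = λ_eff/μ = 10.4762/14.1 = 0.74299
L = ρ/(1-ρ) = 0.74299/(1-0.74299) = 2.8909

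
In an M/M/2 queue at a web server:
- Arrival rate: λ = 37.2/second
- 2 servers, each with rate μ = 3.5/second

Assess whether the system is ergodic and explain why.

Stability requires ρ = λ/(cμ) < 1
ρ = 37.2/(2 × 3.5) = 37.2/7.00 = 5.3143
Since 5.3143 ≥ 1, the system is UNSTABLE.
Need c > λ/μ = 37.2/3.5 = 10.63.
Minimum servers needed: c = 11.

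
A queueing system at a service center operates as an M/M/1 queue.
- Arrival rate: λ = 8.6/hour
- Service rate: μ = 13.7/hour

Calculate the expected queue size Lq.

ρ = λ/μ = 8.6/13.7 = 0.6277
For M/M/1: Lq = λ²/(μ(μ-λ))
Lq = 73.96/(13.7 × 5.10)
Lq = 1.0585 customers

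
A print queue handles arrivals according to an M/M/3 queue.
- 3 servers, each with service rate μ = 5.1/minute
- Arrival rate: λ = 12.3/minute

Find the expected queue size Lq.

Traffic intensity: ρ = λ/(cμ) = 12.3/(3×5.1) = 0.8039
Since ρ = 0.8039 < 1, system is stable.
Offered load a = λ/μ = cρ = 12.3/5.1 = 2.4118
P₀ = [ Σₙ₌₀^2 aⁿ/n! + a^3/(3!(1-ρ)) ]⁻¹
Σ = a^0/0! + a^1/1! + a^2/2! = 1.0000 + 2.4118 + 2.9083 = 6.3201
a^3/(3!(1-ρ)) = 14.0283/(6 × 0.19608) = 11.9240
P₀ = 1/(6.3201 + 11.9240) = 0.05481
Lq = P₀·a^3·ρ / (3!(1-ρ)²) = 0.054812 × 14.0283 × 0.80392 / (6 × 0.038447) = 2.6797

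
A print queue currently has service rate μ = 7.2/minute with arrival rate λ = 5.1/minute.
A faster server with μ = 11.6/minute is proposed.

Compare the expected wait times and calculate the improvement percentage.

System 1: ρ₁ = 5.1/7.2 = 0.7083, W₁ = 1/(7.2-5.1) = 0.47619
System 2: ρ₂ = 5.1/11.6 = 0.4397, W₂ = 1/(11.6-5.1) = 0.15385
Improvement: (W₁-W₂)/W₁ = (0.47619-0.15385)/0.47619 = 67.69%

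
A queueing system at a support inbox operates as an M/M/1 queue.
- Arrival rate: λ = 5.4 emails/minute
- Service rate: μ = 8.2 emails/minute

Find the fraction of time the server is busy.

Server utilization: ρ = λ/μ
ρ = 5.4/8.2 = 0.6585
The server is busy 65.85% of the time.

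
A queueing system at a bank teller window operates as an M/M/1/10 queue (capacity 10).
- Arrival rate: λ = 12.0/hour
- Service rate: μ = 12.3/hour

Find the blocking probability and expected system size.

ρ = λ/μ = 12.0/12.3 = 0.97561
P₀ = (1-ρ)/(1-ρ^(K+1)) = (1-0.97561)/(1-0.97561^11) = 0.02439/0.2379 = 0.1025
P_K = P₀×ρ^K = 0.102542 × 0.97561^10 = 0.102542 × 0.781200 = 0.08011
Blocking probability P_10 = 0.08011 (8.01%)
L = ρ[1 - (K+1)ρ^K + Kρ^(K+1)] / [(1-ρ)(1-ρ^(K+1))]
L = 0.97561 × (1 - 11×0.78120035 + 10×0.76214688) / ((1 - 0.97561) × (1 - 0.76214688)) = 4.7534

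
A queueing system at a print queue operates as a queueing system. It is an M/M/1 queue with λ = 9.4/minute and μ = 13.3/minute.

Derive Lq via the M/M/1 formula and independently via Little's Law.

Method 1 (direct): Lq = λ²/(μ(μ-λ)) = 88.36/(13.3 × 3.90) = 1.7035

Method 2 (Little's Law):
W = 1/(μ-λ) = 1/3.90 = 0.25641
Wq = W - 1/μ = 0.25641 - 0.075188 = 0.18122
Lq = λWq = 9.4 × 0.18122 = 1.7035 ✔ (matches Method 1)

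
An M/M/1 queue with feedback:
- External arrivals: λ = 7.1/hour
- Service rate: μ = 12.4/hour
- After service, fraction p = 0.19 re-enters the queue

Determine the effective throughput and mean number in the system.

Effective arrival rate: λ_eff = λ/(1-p) = 7.1/(1-0.19) = 7.1/0.81 = 8.7654
ρ = λ_eff/μ = 8.7654/12.4 = 0.70689
L = ρ/(1-ρ) = 0.70689/(1-0.70689) = 2.4117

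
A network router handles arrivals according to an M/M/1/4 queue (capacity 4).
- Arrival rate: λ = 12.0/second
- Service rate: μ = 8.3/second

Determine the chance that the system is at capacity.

ρ = λ/μ = 12.0/8.3 = 1.4458
P₀ = (1-ρ)/(1-ρ^(K+1)) = (1-1.4458)/(1-1.4458^5) = -0.4458/-5.3174 = 0.08384
P_K = P₀×ρ^K = 0.08384 × 1.4458^4 = 0.08384 × 4.3695 = 0.3663
Blocking probability = 36.63%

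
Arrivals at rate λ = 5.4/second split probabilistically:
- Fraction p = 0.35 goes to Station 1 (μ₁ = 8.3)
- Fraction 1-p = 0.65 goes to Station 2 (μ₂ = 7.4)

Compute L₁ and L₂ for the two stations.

Effective rates: λ₁ = 5.4×0.35 = 1.89, λ₂ = 5.4×0.65 = 3.51
Station 1: ρ₁ = 1.89/8.3 = 0.22771, L₁ = ρ₁/(1-ρ₁) = 0.22771/(1-0.22771) = 0.2949
Station 2: ρ₂ = 3.51/7.4 = 0.47432, L₂ = ρ₂/(1-ρ₂) = 0.47432/(1-0.47432) = 0.9023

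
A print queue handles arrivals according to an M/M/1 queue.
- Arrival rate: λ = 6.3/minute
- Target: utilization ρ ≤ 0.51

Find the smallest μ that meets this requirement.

ρ = λ/μ, so μ = λ/ρ
μ ≥ 6.3/0.51 = 12.3529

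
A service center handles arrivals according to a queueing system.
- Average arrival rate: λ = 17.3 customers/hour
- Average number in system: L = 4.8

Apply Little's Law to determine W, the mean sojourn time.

Little's Law: L = λW, so W = L/λ
W = 4.8/17.3 = 0.2775 hours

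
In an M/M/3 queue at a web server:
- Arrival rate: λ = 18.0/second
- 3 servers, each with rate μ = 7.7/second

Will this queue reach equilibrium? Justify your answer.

Stability requires ρ = λ/(cμ) < 1
ρ = 18.0/(3 × 7.7) = 18.0/23.10 = 0.7792
Since 0.7792 < 1, the system is STABLE.
The servers are busy 77.92% of the time.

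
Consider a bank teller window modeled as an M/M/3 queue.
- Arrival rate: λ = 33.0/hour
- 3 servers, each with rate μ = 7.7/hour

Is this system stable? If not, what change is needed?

Stability requires ρ = λ/(cμ) < 1
ρ = 33.0/(3 × 7.7) = 33.0/23.10 = 1.4286
Since 1.4286 ≥ 1, the system is UNSTABLE.
Need c > λ/μ = 33.0/7.7 = 4.29.
Minimum servers needed: c = 5.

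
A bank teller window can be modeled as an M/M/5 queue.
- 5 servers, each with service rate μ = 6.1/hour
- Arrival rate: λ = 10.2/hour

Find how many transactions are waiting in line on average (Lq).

Traffic intensity: ρ = λ/(cμ) = 10.2/(5×6.1) = 0.3344
Since ρ = 0.3344 < 1, system is stable.
Offered load a = λ/μ = cρ = 10.2/6.1 = 1.6721
P₀ = [ Σₙ₌₀^4 aⁿ/n! + a^5/(5!(1-ρ)) ]⁻¹
Σ = a^0/0! + a^1/1! + a^2/2! + a^3/3! + a^4/4! = 1.0000 + 1.6721 + 1.3980 + 0.77922 + 0.32574 = 5.1751
a^5/(5!(1-ρ)) = 13.0723/(120 × 0.6656) = 0.1637
P₀ = 1/(5.1751 + 0.1637) = 0.1873
Lq = P₀·a^5·ρ / (5!(1-ρ)²) = 0.1873 × 13.0723 × 0.3344 / (120 × 0.4430) = 0.01540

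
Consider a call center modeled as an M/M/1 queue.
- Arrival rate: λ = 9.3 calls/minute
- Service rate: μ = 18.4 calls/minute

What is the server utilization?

Server utilization: ρ = λ/μ
ρ = 9.3/18.4 = 0.5054
The server is busy 50.54% of the time.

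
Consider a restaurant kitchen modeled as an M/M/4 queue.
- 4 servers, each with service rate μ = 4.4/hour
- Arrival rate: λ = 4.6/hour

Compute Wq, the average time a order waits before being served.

Traffic intensity: ρ = λ/(cμ) = 4.6/(4×4.4) = 0.2614
Since ρ = 0.2614 < 1, system is stable.
Offered load a = λ/μ = cρ = 4.6/4.4 = 1.0455
P₀ = [ Σₙ₌₀^3 aⁿ/n! + a^4/(4!(1-ρ)) ]⁻¹
Σ = a^0/0! + a^1/1! + a^2/2! + a^3/3! = 1.0000 + 1.0455 + 0.5465 + 0.1904 = 2.7824
a^4/(4!(1-ρ)) = 1.1946/(24 × 0.7386) = 0.06739
P₀ = 1/(2.7824 + 0.06739) = 0.3509
Lq = P₀·a^4·ρ / (4!(1-ρ)²) = 0.35091 × 1.1946 × 0.26136 / (24 × 0.54558) = 0.008367
Wq = Lq/λ = 0.008367/4.6 = 0.001819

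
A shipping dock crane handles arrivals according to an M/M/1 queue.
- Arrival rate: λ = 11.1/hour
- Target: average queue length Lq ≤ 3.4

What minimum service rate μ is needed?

For M/M/1: Lq = λ²/(μ(μ-λ))
Need Lq ≤ 3.4, i.e. μ(μ-λ) ≥ λ²/3.4
μ² - 11.1μ - 123.21/3.4 ≥ 0  →  μ² - 11.1μ - 36.238235 ≥ 0
Quadratic formula (positive root): μ = [λ + √(λ² + 4×36.238235)]/2
Discriminant: 123.21 + 4×36.238235 = 268.1629, √268.1629 = 16.3757
μ ≥ (11.1 + 16.3757)/2 = 13.7378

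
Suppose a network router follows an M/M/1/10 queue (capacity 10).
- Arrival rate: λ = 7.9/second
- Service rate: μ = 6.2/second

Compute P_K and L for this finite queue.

ρ = λ/μ = 7.9/6.2 = 1.2742
P₀ = (1-ρ)/(1-ρ^(K+1)) = (1-1.2742)/(1-1.2742^11) = -0.2742/-13.3752 = 0.02050
P_K = P₀×ρ^K = 0.02050 × 1.2742^10 = 0.02050 × 11.2817 = 0.2313
Blocking probability P_10 = 0.2313 (23.13%)
L = ρ[1 - (K+1)ρ^K + Kρ^(K+1)] / [(1-ρ)(1-ρ^(K+1))]
L = 1.2742 × (1 - 11×11.28174 + 10×14.37519) / ((1 - 1.2742) × (1 - 14.37519)) = 7.1754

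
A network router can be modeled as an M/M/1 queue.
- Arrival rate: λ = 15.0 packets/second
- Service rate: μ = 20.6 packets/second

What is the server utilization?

Server utilization: ρ = λ/μ
ρ = 15.0/20.6 = 0.7282
The server is busy 72.82% of the time.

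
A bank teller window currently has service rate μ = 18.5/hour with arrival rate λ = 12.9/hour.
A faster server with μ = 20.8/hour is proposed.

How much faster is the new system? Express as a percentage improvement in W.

System 1: ρ₁ = 12.9/18.5 = 0.6973, W₁ = 1/(18.5-12.9) = 0.17857
System 2: ρ₂ = 12.9/20.8 = 0.6202, W₂ = 1/(20.8-12.9) = 0.12658
Improvement: (W₁-W₂)/W₁ = (0.17857-0.12658)/0.17857 = 29.11%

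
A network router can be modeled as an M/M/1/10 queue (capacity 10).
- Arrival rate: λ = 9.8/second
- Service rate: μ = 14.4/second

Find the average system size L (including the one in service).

ρ = λ/μ = 9.8/14.4 = 0.680556
P₀ = (1-ρ)/(1-ρ^(K+1)) = (1-0.680556)/(1-0.680556^11) = 0.3194/0.9855 = 0.3241
P_K = P₀×ρ^K = 0.324146 × 0.680556^10 = 0.324146 × 0.0213127 = 0.006908
L = ρ[1 - (K+1)ρ^K + Kρ^(K+1)] / [(1-ρ)(1-ρ^(K+1))]
L = 0.680556 × (1 - 11×0.02131 + 10×0.01450) / ((1 - 0.680556) × (1 - 0.01450)) = 1.9685 packets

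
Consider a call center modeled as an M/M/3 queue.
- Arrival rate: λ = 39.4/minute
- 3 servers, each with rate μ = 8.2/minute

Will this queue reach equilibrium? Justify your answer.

Stability requires ρ = λ/(cμ) < 1
ρ = 39.4/(3 × 8.2) = 39.4/24.60 = 1.6016
Since 1.6016 ≥ 1, the system is UNSTABLE.
Need c > λ/μ = 39.4/8.2 = 4.80.
Minimum servers needed: c = 5.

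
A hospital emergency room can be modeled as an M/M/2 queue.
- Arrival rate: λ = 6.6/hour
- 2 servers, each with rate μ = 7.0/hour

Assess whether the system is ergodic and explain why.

Stability requires ρ = λ/(cμ) < 1
ρ = 6.6/(2 × 7.0) = 6.6/14.00 = 0.4714
Since 0.4714 < 1, the system is STABLE.
The servers are busy 47.14% of the time.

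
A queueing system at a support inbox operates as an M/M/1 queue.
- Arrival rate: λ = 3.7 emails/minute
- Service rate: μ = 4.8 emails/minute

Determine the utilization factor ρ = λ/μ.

Server utilization: ρ = λ/μ
ρ = 3.7/4.8 = 0.7708
The server is busy 77.08% of the time.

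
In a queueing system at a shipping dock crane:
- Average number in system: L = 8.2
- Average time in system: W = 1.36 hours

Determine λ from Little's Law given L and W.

Little's Law: L = λW, so λ = L/W
λ = 8.2/1.36 = 6.0294 containers/hour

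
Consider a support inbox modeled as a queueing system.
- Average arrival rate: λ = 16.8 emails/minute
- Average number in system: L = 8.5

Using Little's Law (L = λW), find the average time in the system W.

Little's Law: L = λW, so W = L/λ
W = 8.5/16.8 = 0.5060 minutes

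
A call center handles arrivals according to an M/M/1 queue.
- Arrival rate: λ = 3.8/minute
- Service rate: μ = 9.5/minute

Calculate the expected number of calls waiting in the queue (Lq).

ρ = λ/μ = 3.8/9.5 = 0.4000
For M/M/1: Lq = λ²/(μ(μ-λ))
Lq = 14.44/(9.5 × 5.70)
Lq = 0.2667 calls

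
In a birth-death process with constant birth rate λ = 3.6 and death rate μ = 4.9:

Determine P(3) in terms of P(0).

For constant rates: P(n)/P(0) = (λ/μ)^n
P(3)/P(0) = (3.6/4.9)^3 = 0.7347^3 = 0.3966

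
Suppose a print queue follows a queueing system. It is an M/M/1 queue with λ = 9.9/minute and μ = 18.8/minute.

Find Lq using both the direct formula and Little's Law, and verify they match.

Method 1 (direct): Lq = λ²/(μ(μ-λ)) = 98.01/(18.8 × 8.90) = 0.5858

Method 2 (Little's Law):
W = 1/(μ-λ) = 1/8.90 = 0.11236
Wq = W - 1/μ = 0.11236 - 0.053191 = 0.05917
Lq = λWq = 9.9 × 0.05917 = 0.5858 ✔ (matches Method 1)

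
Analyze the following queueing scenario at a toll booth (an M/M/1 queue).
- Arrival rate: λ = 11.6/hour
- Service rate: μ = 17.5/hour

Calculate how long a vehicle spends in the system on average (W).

First, compute utilization: ρ = λ/μ = 11.6/17.5 = 0.6629
For M/M/1: W = 1/(μ-λ)
W = 1/(17.5-11.6) = 1/5.90
W = 0.1695 hours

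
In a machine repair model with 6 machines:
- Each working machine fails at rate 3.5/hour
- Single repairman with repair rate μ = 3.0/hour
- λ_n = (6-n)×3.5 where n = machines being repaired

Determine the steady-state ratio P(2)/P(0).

P(2)/P(0) = ∏_{i=0}^{2-1} λ_i/μ_{i+1}
= (6-0)×3.5/3.0 × (6-1)×3.5/3.0
= 40.8333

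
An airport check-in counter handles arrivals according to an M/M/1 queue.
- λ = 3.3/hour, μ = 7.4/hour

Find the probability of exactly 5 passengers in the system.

ρ = λ/μ = 3.3/7.4 = 0.44595
P(n) = (1-ρ)ρⁿ
P(5) = (1-0.44595) × 0.44595^5
P(5) = 0.55405 × 0.017637
P(5) = 0.009772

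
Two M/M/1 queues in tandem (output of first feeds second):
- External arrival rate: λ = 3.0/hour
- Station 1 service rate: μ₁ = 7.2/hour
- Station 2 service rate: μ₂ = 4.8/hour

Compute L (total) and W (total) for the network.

By Jackson's theorem, each station behaves as independent M/M/1.
Station 1: ρ₁ = 3.0/7.2 = 0.4167, L₁ = ρ₁/(1-ρ₁) = λ/(μ₁-λ) = 3.0/4.20 = 0.7143
Station 2: ρ₂ = 3.0/4.8 = 0.6250, L₂ = ρ₂/(1-ρ₂) = λ/(μ₂-λ) = 3.0/1.80 = 1.6667
Total: L = L₁ + L₂ = 0.7143 + 1.6667 = 2.3810
W = L/λ = 2.3810/3.0 = 0.7937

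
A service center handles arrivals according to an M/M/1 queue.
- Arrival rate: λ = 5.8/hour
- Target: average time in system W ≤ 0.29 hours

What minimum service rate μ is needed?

For M/M/1: W = 1/(μ-λ)
Need W ≤ 0.29, so 1/(μ-λ) ≤ 0.29
μ - λ ≥ 1/0.29 = 3.4483
μ ≥ 5.8 + 3.4483 = 9.2483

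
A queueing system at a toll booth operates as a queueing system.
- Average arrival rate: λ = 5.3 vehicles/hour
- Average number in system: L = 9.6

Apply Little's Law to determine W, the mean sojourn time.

Little's Law: L = λW, so W = L/λ
W = 9.6/5.3 = 1.8113 hours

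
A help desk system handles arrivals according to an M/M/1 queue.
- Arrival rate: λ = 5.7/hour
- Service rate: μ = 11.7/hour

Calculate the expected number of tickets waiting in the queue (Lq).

ρ = λ/μ = 5.7/11.7 = 0.4872
For M/M/1: Lq = λ²/(μ(μ-λ))
Lq = 32.49/(11.7 × 6.00)
Lq = 0.4628 tickets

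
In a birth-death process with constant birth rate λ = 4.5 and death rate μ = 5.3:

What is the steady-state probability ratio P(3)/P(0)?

For constant rates: P(n)/P(0) = (λ/μ)^n
P(3)/P(0) = (4.5/5.3)^3 = 0.84906^3 = 0.6121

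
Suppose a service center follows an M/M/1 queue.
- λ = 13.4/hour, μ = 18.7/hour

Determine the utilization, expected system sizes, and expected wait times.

Step 1: ρ = λ/μ = 13.4/18.7 = 0.7166
Step 2: L = λ/(μ-λ) = 13.4/5.30 = 2.5283
Step 3: Lq = λ²/(μ(μ-λ)) = 179.56/(18.7×5.30) = 1.8117
Step 4: W = 1/(μ-λ) = 1/5.30 = 0.18868
Step 5: Wq = λ/(μ(μ-λ)) = 13.4/(18.7×5.30) = 0.1352
Step 6: P(0) = 1-ρ = 0.2834
Verify: L = λW = 13.4×0.18868 = 2.5283 ✔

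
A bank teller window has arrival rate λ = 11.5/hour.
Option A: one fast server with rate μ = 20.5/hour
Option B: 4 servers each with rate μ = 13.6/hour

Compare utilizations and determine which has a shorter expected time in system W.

Option A: single server μ = 20.5 (M/M/1)
  ρ_A = 11.5/20.5 = 0.5610
  W_A = 1/(μ-λ) = 1/(20.5-11.5) = 1/9.00 = 0.1111

Option B: 4 servers μ = 13.6 (M/M/4)
  ρ_B = λ/(cμ) = 11.5/(4×13.6) = 0.2114
  Offered load a = λ/μ = cρ = 11.5/13.6 = 0.8456
  P₀ = [ Σₙ₌₀^3 aⁿ/n! + a^4/(4!(1-ρ)) ]⁻¹
  Σ = a^0/0! + a^1/1! + a^2/2! + a^3/3! = 1.0000 + 0.8456 + 0.3575 + 0.1008 = 2.3039
  a^4/(4!(1-ρ)) = 0.51125/(24 × 0.78860) = 0.02701
  P₀ = 1/(2.3039 + 0.02701) = 0.4290
  Lq = P₀·a^4·ρ / (4!(1-ρ)²) = 0.4290 × 0.5113 × 0.2114 / (24 × 0.6219) = 0.003107
  Wq_B = Lq/λ = 0.0031066/11.5 = 0.0002701
  W_B = Wq_B + 1/μ = 0.0002701 + 0.07353 = 0.07380

Since W_B = 0.07380 < W_A = 0.1111, Option B (multiple servers) has the shorter time in system.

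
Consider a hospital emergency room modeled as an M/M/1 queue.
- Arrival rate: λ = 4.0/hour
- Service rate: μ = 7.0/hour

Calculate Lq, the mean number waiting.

ρ = λ/μ = 4.0/7.0 = 0.5714
For M/M/1: Lq = λ²/(μ(μ-λ))
Lq = 16.00/(7.0 × 3.00)
Lq = 0.7619 patients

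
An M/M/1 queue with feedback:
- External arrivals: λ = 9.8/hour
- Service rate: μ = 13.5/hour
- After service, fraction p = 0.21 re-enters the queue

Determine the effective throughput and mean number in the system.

Effective arrival rate: λ_eff = λ/(1-p) = 9.8/(1-0.21) = 9.8/0.79 = 12.405063
ρ = λ_eff/μ = 12.405063/13.5 = 0.918894
L = ρ/(1-ρ) = 0.918894/(1-0.918894) = 11.3295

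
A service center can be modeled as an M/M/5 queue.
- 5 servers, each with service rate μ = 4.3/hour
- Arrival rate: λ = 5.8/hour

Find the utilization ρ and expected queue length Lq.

Traffic intensity: ρ = λ/(cμ) = 5.8/(5×4.3) = 0.2698
Since ρ = 0.2698 < 1, system is stable.
Offered load a = λ/μ = cρ = 5.8/4.3 = 1.3488
P₀ = [ Σₙ₌₀^4 aⁿ/n! + a^5/(5!(1-ρ)) ]⁻¹
Σ = a^0/0! + a^1/1! + a^2/2! + a^3/3! + a^4/4! = 1.0000 + 1.3488 + 0.9097 + 0.4090 + 0.1379 = 3.8054
a^5/(5!(1-ρ)) = 4.4648/(120 × 0.7302) = 0.05095
P₀ = 1/(3.8054 + 0.05095) = 0.2593
Lq = P₀·a^5·ρ / (5!(1-ρ)²) = 0.25931 × 4.4648 × 0.26977 / (120 × 0.53324) = 0.004881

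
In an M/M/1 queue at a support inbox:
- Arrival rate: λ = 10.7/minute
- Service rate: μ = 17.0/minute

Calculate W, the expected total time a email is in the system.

First, compute utilization: ρ = λ/μ = 10.7/17.0 = 0.6294
For M/M/1: W = 1/(μ-λ)
W = 1/(17.0-10.7) = 1/6.30
W = 0.1587 minutes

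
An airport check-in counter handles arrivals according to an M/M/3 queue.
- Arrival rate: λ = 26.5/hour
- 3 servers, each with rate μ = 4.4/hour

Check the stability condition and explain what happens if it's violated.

Stability requires ρ = λ/(cμ) < 1
ρ = 26.5/(3 × 4.4) = 26.5/13.20 = 2.0076
Since 2.0076 ≥ 1, the system is UNSTABLE.
Need c > λ/μ = 26.5/4.4 = 6.02.
Minimum servers needed: c = 7.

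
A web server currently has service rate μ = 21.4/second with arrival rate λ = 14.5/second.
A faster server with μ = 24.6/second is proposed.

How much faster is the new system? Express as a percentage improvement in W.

System 1: ρ₁ = 14.5/21.4 = 0.6776, W₁ = 1/(21.4-14.5) = 0.14493
System 2: ρ₂ = 14.5/24.6 = 0.5894, W₂ = 1/(24.6-14.5) = 0.099010
Improvement: (W₁-W₂)/W₁ = (0.14493-0.099010)/0.14493 = 31.68%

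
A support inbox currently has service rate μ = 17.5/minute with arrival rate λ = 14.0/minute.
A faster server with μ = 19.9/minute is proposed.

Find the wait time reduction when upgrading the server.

System 1: ρ₁ = 14.0/17.5 = 0.8000, W₁ = 1/(17.5-14.0) = 0.28571
System 2: ρ₂ = 14.0/19.9 = 0.7035, W₂ = 1/(19.9-14.0) = 0.16949
Improvement: (W₁-W₂)/W₁ = (0.28571-0.16949)/0.28571 = 40.68%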